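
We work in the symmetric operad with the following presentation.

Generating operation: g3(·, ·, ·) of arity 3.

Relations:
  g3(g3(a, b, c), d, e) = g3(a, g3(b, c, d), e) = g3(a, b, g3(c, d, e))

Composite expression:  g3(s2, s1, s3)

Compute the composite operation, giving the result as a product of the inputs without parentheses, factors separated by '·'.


s2 · s1 · s3

All parenthesizations of g3 agree; list the s-inputs left to right.
g3(s2, s1, s3) linearizes to s2 · s1 · s3


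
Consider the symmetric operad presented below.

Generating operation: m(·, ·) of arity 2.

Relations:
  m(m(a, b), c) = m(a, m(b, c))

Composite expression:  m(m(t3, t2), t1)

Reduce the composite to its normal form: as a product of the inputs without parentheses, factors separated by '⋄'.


Under associativity of m, the answer is the t's in reading order.
m(t3, t2) reduces to t3 ⋄ t2
m(m(t3, t2), t1) reduces to t3 ⋄ t2 ⋄ t1

t3 ⋄ t2 ⋄ t1


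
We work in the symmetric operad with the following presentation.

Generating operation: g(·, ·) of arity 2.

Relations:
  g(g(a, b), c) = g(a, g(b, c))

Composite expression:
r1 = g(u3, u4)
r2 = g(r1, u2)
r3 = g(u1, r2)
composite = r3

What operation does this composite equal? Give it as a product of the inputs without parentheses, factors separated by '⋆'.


u1 ⋆ u3 ⋆ u4 ⋆ u2

Every regrouping of g is equal, so read the u-inputs in written order.
g(u3, u4) collapses to u3 ⋆ u4
g(g(u3, u4), u2) collapses to u3 ⋆ u4 ⋆ u2
g(u1, g(g(u3, u4), u2)) collapses to u1 ⋆ u3 ⋆ u4 ⋆ u2


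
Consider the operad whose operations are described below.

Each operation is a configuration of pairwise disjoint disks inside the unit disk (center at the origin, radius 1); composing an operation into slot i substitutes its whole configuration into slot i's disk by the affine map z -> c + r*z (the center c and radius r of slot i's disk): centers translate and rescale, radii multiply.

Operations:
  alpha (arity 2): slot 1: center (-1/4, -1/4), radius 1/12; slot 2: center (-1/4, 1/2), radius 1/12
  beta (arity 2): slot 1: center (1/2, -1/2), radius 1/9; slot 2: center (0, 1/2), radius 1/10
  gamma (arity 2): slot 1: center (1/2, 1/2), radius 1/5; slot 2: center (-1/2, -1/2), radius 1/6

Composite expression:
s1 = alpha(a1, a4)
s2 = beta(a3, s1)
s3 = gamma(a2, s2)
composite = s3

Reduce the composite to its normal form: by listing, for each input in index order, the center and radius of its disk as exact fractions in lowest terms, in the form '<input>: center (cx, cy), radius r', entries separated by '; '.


a1: center (-121/240, -101/240), radius 1/720; a2: center (1/2, 1/2), radius 1/5; a3: center (-5/12, -7/12), radius 1/54; a4: center (-121/240, -49/120), radius 1/720

Nesting under gamma composes maps z -> c + r*z down each a-path.
input a2: composing its 1 substitution step yields center (1/2, 1/2), radius 1/5
input a3: composing its 2 substitution steps yields center (-5/12, -7/12), radius 1/54
input a1: composing its 3 substitution steps yields center (-121/240, -101/240), radius 1/720
input a4: composing its 3 substitution steps yields center (-121/240, -49/120), radius 1/720


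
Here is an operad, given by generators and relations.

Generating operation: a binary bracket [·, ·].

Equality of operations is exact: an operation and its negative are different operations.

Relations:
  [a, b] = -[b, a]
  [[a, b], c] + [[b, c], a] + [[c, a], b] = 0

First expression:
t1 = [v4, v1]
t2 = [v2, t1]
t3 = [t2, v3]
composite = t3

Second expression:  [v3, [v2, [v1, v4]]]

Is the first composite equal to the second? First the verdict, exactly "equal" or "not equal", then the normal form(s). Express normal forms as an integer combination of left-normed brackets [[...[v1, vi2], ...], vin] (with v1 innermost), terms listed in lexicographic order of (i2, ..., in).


equal: each reduces to [[[v1, v4], v2], v3]

Normal form of the first expression: [[[v1, v4], v2], v3]
Normal form of the second expression: [[[v1, v4], v2], v3]
Same normal form: equal.


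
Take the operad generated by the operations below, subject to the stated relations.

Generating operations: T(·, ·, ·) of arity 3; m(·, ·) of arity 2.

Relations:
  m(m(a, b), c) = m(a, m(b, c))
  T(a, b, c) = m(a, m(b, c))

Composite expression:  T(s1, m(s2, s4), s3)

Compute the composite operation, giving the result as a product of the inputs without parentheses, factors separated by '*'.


s1 * s2 * s4 * s3

Under associativity of T, the answer is the s's in reading order.
m(s2, s4) unparenthesizes to s2 * s4
T(s1, m(s2, s4), s3) unparenthesizes to s1 * s2 * s4 * s3


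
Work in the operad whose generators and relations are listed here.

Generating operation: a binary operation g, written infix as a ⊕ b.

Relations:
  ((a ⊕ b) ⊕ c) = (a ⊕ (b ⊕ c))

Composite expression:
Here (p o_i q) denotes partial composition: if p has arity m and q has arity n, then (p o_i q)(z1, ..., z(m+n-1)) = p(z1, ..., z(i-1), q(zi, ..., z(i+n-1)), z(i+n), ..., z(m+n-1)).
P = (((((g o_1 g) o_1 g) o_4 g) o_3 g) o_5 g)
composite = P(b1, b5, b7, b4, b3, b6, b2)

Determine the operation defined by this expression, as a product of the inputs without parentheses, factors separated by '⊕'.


b1 ⊕ b5 ⊕ b7 ⊕ b4 ⊕ b3 ⊕ b6 ⊕ b2

Every regrouping of g is equal, so read the b-inputs in written order.
(b1 ⊕ b5) linearizes to b1 ⊕ b5
(b7 ⊕ b4) linearizes to b7 ⊕ b4
((b1 ⊕ b5) ⊕ (b7 ⊕ b4)) linearizes to b1 ⊕ b5 ⊕ b7 ⊕ b4
(b3 ⊕ b6) linearizes to b3 ⊕ b6
((b3 ⊕ b6) ⊕ b2) linearizes to b3 ⊕ b6 ⊕ b2
(((b1 ⊕ b5) ⊕ (b7 ⊕ b4)) ⊕ ((b3 ⊕ b6) ⊕ b2)) linearizes to b1 ⊕ b5 ⊕ b7 ⊕ b4 ⊕ b3 ⊕ b6 ⊕ b2


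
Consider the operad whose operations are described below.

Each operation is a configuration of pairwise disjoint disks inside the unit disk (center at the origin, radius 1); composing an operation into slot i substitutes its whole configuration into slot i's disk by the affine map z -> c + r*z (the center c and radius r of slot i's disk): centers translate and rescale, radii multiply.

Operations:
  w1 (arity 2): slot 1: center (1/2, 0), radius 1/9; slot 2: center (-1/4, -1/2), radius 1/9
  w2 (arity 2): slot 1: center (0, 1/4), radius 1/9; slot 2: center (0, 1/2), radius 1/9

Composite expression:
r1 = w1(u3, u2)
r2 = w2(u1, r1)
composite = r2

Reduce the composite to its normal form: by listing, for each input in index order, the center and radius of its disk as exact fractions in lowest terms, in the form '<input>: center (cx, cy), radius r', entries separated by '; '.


Only the slot chain above each u matters under w2; compose those maps.
u1 passes through 1 substitution, ending at center (0, 1/4), radius 1/9
u3 passes through 2 substitutions, ending at center (1/18, 1/2), radius 1/81
u2 passes through 2 substitutions, ending at center (-1/36, 4/9), radius 1/81

u1: center (0, 1/4), radius 1/9; u2: center (-1/36, 4/9), radius 1/81; u3: center (1/18, 1/2), radius 1/81


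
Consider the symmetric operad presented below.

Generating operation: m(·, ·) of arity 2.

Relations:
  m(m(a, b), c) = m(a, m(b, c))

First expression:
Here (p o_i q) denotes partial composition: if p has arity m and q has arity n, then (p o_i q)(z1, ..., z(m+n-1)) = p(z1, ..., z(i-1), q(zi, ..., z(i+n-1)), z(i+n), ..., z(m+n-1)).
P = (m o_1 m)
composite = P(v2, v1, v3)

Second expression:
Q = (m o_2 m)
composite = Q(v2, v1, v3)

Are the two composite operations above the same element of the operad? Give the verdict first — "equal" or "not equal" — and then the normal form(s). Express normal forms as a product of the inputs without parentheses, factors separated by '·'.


Reducing the first expression gives v2 · v1 · v3
Reducing the second expression gives v2 · v1 · v3
The forms coincide; equal.

equal: each reduces to v2 · v1 · v3


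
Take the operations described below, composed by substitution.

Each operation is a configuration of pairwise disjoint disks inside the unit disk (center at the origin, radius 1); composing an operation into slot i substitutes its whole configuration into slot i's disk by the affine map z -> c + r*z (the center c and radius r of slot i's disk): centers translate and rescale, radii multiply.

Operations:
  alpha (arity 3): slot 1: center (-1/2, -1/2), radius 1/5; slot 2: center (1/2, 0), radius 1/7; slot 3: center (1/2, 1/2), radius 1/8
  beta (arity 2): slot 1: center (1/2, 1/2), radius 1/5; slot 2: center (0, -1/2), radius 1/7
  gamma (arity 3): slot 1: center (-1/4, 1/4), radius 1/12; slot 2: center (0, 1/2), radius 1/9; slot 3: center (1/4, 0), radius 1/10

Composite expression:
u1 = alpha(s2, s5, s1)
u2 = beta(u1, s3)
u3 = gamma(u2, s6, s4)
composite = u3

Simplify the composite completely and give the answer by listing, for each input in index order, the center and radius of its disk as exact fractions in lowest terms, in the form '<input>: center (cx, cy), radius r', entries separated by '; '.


Each s-disk chains the slot maps above it in gamma; radii multiply.
s2 passes through 3 substitutions, ending at center (-13/60, 17/60), radius 1/300
s5 passes through 3 substitutions, ending at center (-1/5, 7/24), radius 1/420
s1 passes through 3 substitutions, ending at center (-1/5, 3/10), radius 1/480
s3 passes through 2 substitutions, ending at center (-1/4, 5/24), radius 1/84
s6 passes through 1 substitution, ending at center (0, 1/2), radius 1/9
s4 passes through 1 substitution, ending at center (1/4, 0), radius 1/10

s1: center (-1/5, 3/10), radius 1/480; s2: center (-13/60, 17/60), radius 1/300; s3: center (-1/4, 5/24), radius 1/84; s4: center (1/4, 0), radius 1/10; s5: center (-1/5, 7/24), radius 1/420; s6: center (0, 1/2), radius 1/9


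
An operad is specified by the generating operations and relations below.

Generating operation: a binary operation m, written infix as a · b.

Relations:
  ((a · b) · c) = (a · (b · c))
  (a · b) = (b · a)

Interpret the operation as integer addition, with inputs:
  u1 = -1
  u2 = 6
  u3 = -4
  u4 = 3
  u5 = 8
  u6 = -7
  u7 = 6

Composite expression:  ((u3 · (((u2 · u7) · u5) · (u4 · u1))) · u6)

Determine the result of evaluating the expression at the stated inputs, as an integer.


11

(u2 · u7) = 12
((u2 · u7) · u5) = 20
(u4 · u1) = 2
(((u2 · u7) · u5) · (u4 · u1)) = 22
(u3 · (((u2 · u7) · u5) · (u4 · u1))) = 18
((u3 · (((u2 · u7) · u5) · (u4 · u1))) · u6) = 11


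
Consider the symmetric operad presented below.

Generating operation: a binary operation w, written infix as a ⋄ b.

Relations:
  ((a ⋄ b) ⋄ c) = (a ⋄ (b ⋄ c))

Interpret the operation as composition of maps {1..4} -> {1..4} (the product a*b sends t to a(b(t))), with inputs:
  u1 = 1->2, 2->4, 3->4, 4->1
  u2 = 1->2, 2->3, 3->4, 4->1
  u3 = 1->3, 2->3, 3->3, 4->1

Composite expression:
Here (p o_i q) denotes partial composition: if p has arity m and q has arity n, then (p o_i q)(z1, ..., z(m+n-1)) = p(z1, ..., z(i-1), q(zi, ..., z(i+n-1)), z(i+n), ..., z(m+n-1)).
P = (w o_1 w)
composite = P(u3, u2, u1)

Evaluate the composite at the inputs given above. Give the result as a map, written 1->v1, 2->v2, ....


1->3, 2->3, 3->3, 4->3

(u3 ⋄ u2) = 1->3, 2->3, 3->1, 4->3
((u3 ⋄ u2) ⋄ u1) = 1->3, 2->3, 3->3, 4->3


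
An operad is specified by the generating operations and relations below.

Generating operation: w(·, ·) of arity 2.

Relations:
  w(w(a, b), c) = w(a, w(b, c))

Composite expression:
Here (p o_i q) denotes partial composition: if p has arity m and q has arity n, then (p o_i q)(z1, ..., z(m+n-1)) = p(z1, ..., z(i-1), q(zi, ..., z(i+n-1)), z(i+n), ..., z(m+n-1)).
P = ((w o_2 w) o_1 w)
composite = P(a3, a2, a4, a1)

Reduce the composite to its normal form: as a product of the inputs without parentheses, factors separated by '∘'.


Every regrouping of w is equal, so read the a-inputs in written order.
w(a3, a2) linearizes to a3 ∘ a2
w(a4, a1) linearizes to a4 ∘ a1
w(w(a3, a2), w(a4, a1)) linearizes to a3 ∘ a2 ∘ a4 ∘ a1

a3 ∘ a2 ∘ a4 ∘ a1


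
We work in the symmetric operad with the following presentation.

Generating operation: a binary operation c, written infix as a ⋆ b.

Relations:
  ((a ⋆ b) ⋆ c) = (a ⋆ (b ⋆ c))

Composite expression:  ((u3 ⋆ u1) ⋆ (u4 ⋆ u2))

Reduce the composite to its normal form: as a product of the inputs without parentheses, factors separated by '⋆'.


Key point: c is associative — brackets drop, the u-order remains.
(u3 ⋆ u1) spells out as u3 ⋆ u1
(u4 ⋆ u2) spells out as u4 ⋆ u2
((u3 ⋆ u1) ⋆ (u4 ⋆ u2)) spells out as u3 ⋆ u1 ⋆ u4 ⋆ u2

u3 ⋆ u1 ⋆ u4 ⋆ u2


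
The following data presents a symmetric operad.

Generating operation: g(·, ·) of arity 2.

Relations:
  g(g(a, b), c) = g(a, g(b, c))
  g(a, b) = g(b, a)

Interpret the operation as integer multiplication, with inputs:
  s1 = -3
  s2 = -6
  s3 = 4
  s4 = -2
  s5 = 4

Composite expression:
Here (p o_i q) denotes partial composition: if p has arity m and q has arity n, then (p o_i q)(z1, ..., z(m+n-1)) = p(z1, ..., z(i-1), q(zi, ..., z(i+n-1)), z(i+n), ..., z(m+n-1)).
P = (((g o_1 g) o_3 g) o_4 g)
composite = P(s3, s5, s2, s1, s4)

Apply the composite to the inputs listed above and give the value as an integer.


g(s3, s5) = 16
g(s1, s4) = 6
g(s2, g(s1, s4)) = -36
g(g(s3, s5), g(s2, g(s1, s4))) = -576

-576


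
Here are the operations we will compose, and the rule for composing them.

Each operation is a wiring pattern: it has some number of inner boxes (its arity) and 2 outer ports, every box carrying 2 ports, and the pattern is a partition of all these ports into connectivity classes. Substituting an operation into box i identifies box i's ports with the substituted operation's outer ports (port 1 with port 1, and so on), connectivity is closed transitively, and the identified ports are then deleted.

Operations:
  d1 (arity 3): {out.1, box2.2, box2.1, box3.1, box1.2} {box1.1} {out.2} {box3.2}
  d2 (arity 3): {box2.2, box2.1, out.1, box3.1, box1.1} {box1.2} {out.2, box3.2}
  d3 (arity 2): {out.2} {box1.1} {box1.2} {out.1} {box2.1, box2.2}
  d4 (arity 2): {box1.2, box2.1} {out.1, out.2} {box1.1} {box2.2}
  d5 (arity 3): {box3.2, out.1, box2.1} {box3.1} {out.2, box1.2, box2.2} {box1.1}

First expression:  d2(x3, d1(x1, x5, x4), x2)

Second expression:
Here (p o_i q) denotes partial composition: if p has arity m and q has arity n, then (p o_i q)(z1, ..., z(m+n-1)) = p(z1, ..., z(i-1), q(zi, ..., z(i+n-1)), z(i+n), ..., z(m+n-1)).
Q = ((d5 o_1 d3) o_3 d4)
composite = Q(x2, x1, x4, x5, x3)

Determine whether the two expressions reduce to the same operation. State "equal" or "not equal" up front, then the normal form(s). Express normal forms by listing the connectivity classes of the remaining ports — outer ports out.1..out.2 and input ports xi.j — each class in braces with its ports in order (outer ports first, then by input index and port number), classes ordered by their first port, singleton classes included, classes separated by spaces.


Normal form of the first expression: {out.1, x1.2, x2.1, x3.1, x4.1, x5.1, x5.2} {out.2, x2.2} {x1.1} {x3.2} {x4.2}
Normal form of the second expression: {out.1, out.2, x3.2} {x1.1, x1.2} {x2.1} {x2.2} {x3.1} {x4.1} {x4.2, x5.1} {x5.2}
The normal forms differ: not equal.

not equal — first {out.1, x1.2, x2.1, x3.1, x4.1, x5.1, x5.2} {out.2, x2.2} {x1.1} {x3.2} {x4.2}, second {out.1, out.2, x3.2} {x1.1, x1.2} {x2.1} {x2.2} {x3.1} {x4.1} {x4.2, x5.1} {x5.2}


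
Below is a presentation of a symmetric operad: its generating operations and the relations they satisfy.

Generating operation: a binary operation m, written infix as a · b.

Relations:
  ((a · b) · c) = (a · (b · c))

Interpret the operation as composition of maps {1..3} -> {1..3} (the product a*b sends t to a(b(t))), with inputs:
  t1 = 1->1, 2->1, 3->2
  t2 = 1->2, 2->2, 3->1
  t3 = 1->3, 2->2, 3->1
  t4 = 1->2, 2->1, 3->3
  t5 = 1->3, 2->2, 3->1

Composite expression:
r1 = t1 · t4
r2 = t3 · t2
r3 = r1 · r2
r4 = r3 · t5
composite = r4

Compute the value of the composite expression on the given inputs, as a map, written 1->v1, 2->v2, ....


1->2, 2->1, 3->1

(t1 · t4) = 1->1, 2->1, 3->2
(t3 · t2) = 1->2, 2->2, 3->3
((t1 · t4) · (t3 · t2)) = 1->1, 2->1, 3->2
(((t1 · t4) · (t3 · t2)) · t5) = 1->2, 2->1, 3->1


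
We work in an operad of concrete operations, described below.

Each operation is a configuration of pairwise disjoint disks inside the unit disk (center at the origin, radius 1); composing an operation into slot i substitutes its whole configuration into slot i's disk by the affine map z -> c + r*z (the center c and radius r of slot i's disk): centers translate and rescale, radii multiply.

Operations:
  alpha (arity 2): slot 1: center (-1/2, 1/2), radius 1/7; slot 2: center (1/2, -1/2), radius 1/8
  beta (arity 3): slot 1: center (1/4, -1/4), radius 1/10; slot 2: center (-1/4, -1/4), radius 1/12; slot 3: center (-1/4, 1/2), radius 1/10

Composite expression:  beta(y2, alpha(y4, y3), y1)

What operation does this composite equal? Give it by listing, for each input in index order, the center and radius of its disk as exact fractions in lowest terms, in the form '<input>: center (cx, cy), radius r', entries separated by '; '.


y1: center (-1/4, 1/2), radius 1/10; y2: center (1/4, -1/4), radius 1/10; y3: center (-5/24, -7/24), radius 1/96; y4: center (-7/24, -5/24), radius 1/84

Nesting under beta composes maps z -> c + r*z down each y-path.
for y2, the 1-step affine chain lands on center (1/4, -1/4), radius 1/10
for y4, the 2-step affine chain lands on center (-7/24, -5/24), radius 1/84
for y3, the 2-step affine chain lands on center (-5/24, -7/24), radius 1/96
for y1, the 1-step affine chain lands on center (-1/4, 1/2), radius 1/10


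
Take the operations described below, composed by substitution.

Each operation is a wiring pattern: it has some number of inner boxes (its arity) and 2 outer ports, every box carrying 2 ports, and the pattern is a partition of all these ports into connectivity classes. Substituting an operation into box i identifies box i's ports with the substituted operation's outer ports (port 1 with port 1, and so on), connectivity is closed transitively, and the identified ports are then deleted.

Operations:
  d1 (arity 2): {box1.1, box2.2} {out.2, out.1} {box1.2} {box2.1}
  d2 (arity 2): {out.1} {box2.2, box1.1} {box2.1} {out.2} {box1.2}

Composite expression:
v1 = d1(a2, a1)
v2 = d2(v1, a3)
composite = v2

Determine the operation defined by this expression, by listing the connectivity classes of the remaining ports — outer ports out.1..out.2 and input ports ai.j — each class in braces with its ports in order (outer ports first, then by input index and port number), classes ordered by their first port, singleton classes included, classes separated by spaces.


{out.1} {out.2} {a1.1} {a1.2, a2.1} {a2.2} {a3.1} {a3.2}


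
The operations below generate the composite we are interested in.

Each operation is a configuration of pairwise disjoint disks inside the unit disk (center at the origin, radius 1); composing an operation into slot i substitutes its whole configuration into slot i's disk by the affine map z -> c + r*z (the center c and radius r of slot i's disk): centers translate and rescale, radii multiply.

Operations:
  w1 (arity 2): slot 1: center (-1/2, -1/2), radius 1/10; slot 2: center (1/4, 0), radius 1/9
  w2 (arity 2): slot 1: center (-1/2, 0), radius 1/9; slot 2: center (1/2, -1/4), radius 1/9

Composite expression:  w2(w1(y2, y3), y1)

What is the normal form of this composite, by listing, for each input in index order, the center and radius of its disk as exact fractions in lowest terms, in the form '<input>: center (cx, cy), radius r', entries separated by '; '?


y1: center (1/2, -1/4), radius 1/9; y2: center (-5/9, -1/18), radius 1/90; y3: center (-17/36, 0), radius 1/81

Nesting under w2 composes maps z -> c + r*z down each y-path.
y2 passes through 2 substitutions, ending at center (-5/9, -1/18), radius 1/90
y3 passes through 2 substitutions, ending at center (-17/36, 0), radius 1/81
y1 passes through 1 substitution, ending at center (1/2, -1/4), radius 1/9


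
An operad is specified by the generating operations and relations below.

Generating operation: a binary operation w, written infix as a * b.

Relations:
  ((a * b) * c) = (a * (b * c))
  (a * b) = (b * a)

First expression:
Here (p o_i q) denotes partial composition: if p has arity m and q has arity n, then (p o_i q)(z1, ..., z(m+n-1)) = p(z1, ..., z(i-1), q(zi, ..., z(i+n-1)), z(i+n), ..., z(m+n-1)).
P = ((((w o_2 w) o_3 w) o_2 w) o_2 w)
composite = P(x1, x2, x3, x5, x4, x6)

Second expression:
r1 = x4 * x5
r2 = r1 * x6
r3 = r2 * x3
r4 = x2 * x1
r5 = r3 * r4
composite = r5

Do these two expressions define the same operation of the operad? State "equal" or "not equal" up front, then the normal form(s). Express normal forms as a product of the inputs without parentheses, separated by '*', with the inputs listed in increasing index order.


equal: each reduces to x1 * x2 * x3 * x4 * x5 * x6

The first expression reduces to x1 * x2 * x3 * x4 * x5 * x6
The second expression reduces to x1 * x2 * x3 * x4 * x5 * x6
The normal forms match — equal.


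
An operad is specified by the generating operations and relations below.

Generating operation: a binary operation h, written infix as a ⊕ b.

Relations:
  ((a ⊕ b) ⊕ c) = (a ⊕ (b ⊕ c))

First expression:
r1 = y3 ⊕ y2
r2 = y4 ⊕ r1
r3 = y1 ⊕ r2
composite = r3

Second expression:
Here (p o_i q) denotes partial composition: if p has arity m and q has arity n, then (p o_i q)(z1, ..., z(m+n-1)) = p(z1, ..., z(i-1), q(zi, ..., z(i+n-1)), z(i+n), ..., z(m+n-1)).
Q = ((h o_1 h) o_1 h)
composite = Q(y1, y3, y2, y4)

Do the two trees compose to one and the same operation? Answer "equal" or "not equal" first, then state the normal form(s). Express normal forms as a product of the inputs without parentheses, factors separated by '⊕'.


not equal; the first gives y1 ⊕ y4 ⊕ y3 ⊕ y2 and the second y1 ⊕ y3 ⊕ y2 ⊕ y4


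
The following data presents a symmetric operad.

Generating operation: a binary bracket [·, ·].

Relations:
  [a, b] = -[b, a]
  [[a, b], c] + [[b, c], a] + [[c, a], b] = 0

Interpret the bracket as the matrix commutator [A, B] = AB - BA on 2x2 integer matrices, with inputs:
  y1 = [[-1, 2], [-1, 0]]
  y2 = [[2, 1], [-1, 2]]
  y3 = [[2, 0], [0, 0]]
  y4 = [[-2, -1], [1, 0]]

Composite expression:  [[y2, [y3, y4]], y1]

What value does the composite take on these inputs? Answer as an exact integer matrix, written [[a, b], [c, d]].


[[0, -16], [-8, 0]]


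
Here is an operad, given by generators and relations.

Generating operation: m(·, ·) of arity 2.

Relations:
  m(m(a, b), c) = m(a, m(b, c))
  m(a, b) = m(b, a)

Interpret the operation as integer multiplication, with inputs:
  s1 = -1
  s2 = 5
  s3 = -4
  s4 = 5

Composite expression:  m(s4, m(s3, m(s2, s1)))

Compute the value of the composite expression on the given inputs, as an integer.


100

m(s2, s1) = -5
m(s3, m(s2, s1)) = 20
m(s4, m(s3, m(s2, s1))) = 100


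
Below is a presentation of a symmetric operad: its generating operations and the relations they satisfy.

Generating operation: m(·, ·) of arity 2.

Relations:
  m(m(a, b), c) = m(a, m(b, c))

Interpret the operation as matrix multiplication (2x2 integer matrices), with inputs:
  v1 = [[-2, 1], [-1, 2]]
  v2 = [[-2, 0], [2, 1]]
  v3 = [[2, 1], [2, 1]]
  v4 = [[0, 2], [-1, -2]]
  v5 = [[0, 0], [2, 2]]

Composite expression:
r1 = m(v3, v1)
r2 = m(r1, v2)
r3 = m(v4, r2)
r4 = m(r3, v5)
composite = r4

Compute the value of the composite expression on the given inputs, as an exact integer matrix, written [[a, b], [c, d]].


[[16, 16], [-24, -24]]

m(v3, v1) = [[-5, 4], [-5, 4]]
m(m(v3, v1), v2) = [[18, 4], [18, 4]]
m(v4, m(m(v3, v1), v2)) = [[36, 8], [-54, -12]]
m(m(v4, m(m(v3, v1), v2)), v5) = [[16, 16], [-24, -24]]


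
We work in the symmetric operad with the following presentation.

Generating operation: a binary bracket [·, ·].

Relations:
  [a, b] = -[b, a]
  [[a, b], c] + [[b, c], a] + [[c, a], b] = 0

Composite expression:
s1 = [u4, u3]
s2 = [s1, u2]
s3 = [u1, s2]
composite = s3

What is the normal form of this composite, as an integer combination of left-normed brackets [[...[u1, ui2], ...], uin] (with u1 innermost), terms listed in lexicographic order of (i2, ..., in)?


[[[u1, u2], u3], u4] - [[[u1, u2], u4], u3] - [[[u1, u3], u4], u2] + [[[u1, u4], u3], u2]

Antisymmetry and Jacobi reduce to u1-anchored left-normed brackets.
Composite bracket: [u1, [[u4, u3], u2]]
Applying ab - ba throughout gives 8 signed words (2^3 = 8).
Words beginning with u1 determine it all:
  sign of u1u2u3u4 is +1, so it contributes +[[[u1, u2], u3], u4]
  sign of u1u2u4u3 is -1, so it contributes -[[[u1, u2], u4], u3]
  sign of u1u3u4u2 is -1, so it contributes -[[[u1, u3], u4], u2]
  sign of u1u4u3u2 is +1, so it contributes +[[[u1, u4], u3], u2]


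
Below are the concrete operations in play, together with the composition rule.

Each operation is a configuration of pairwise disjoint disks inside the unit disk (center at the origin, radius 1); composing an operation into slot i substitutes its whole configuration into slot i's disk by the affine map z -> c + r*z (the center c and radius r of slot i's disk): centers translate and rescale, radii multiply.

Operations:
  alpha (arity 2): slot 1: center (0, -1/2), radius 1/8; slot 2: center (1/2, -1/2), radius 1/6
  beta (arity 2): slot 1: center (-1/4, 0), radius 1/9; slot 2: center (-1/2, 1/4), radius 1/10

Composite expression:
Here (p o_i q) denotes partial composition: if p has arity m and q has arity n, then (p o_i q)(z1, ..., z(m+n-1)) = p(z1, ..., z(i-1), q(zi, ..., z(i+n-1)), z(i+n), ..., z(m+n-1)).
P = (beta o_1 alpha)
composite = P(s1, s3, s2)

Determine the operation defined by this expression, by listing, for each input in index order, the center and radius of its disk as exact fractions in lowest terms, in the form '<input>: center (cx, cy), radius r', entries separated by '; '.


s1: center (-1/4, -1/18), radius 1/72; s2: center (-1/2, 1/4), radius 1/10; s3: center (-7/36, -1/18), radius 1/54

Follow each s-input down from beta: c' goes to c + r*c', radius to r*r'.
s1: after 2 affine steps, its disk has center (-1/4, -1/18), radius 1/72
s3: after 2 affine steps, its disk has center (-7/36, -1/18), radius 1/54
s2: after 1 affine step, its disk has center (-1/2, 1/4), radius 1/10


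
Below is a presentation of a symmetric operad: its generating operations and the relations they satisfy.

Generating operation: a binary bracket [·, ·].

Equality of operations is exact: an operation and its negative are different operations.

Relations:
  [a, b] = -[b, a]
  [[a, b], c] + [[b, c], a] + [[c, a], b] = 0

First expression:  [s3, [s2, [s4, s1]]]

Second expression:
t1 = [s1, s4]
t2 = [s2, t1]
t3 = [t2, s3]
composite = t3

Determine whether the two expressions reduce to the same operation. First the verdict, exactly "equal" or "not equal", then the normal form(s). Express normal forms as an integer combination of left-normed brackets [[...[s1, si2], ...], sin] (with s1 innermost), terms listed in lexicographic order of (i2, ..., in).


In normal form, the first expression is -[[[s1, s4], s2], s3]
In normal form, the second expression is -[[[s1, s4], s2], s3]
Identical normal forms: equal.

equal: each reduces to -[[[s1, s4], s2], s3]


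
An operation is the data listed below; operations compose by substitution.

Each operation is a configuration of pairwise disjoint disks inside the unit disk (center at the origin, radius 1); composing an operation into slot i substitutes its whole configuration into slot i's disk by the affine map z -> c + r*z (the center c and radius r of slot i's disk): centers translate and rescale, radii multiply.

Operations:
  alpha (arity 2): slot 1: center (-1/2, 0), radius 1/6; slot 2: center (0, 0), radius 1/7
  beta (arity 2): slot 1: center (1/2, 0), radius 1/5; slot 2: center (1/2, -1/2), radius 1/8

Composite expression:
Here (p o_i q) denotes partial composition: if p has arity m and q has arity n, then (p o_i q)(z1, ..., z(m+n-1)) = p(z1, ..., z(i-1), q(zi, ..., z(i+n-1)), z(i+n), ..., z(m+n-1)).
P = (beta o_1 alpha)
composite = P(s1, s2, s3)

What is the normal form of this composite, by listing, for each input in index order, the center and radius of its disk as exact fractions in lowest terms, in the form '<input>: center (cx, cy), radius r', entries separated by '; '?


s1: center (2/5, 0), radius 1/30; s2: center (1/2, 0), radius 1/35; s3: center (1/2, -1/2), radius 1/8


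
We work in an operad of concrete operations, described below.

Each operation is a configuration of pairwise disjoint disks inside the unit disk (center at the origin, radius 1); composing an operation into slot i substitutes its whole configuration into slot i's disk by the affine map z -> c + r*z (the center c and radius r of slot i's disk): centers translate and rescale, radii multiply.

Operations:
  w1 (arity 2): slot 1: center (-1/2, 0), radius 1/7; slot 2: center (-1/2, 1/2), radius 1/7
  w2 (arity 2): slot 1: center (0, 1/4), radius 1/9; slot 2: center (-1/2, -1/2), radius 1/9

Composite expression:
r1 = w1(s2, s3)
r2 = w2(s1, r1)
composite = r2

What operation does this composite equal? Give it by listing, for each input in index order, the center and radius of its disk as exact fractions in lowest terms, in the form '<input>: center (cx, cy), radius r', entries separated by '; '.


s1: center (0, 1/4), radius 1/9; s2: center (-5/9, -1/2), radius 1/63; s3: center (-5/9, -4/9), radius 1/63


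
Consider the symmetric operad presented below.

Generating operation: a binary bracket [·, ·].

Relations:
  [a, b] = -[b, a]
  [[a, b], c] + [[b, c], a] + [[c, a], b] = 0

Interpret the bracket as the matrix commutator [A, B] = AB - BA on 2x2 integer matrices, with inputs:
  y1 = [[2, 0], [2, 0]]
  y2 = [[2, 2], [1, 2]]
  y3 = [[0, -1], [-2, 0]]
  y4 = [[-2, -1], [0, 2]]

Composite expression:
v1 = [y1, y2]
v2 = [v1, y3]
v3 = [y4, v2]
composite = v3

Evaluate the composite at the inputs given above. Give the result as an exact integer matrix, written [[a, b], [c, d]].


[[16, -52], [-64, -16]]

[y1, y2] = [[-4, 4], [-2, 4]]
[[y1, y2], y3] = [[-10, 8], [-16, 10]]
[y4, [[y1, y2], y3]] = [[16, -52], [-64, -16]]


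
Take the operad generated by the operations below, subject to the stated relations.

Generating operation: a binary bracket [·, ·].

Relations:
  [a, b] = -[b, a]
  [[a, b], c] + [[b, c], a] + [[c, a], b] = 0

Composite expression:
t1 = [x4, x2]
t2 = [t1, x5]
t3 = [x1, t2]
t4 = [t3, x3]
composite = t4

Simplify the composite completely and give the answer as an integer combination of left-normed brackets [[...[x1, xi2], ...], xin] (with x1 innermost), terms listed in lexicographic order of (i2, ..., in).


Skip Jacobi rewriting: expand, keep x1-initial words, read off terms.
Composite bracket: [[x1, [[x4, x2], x5]], x3]
Expanding via [a, b] = ab - ba: 16 signed words (2^4 = 16).
Only words starting with x1 matter:
  from x1x2x4x5x3, sign -1: term -[[[[x1, x2], x4], x5], x3]
  from x1x4x2x5x3, sign +1: term +[[[[x1, x4], x2], x5], x3]
  from x1x5x2x4x3, sign +1: term +[[[[x1, x5], x2], x4], x3]
  from x1x5x4x2x3, sign -1: term -[[[[x1, x5], x4], x2], x3]

-[[[[x1, x2], x4], x5], x3] + [[[[x1, x4], x2], x5], x3] + [[[[x1, x5], x2], x4], x3] - [[[[x1, x5], x4], x2], x3]


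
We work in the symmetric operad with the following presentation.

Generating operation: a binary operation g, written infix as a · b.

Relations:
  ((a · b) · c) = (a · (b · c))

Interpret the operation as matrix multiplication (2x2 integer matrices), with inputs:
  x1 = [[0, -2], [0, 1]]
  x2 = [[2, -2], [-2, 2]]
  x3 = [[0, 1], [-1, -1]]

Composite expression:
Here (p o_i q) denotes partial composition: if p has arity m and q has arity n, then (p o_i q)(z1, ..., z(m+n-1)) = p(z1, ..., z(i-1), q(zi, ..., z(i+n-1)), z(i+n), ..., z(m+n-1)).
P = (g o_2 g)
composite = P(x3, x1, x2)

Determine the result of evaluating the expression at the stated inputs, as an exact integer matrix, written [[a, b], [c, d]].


(x1 · x2) = [[4, -4], [-2, 2]]
(x3 · (x1 · x2)) = [[-2, 2], [-2, 2]]

[[-2, 2], [-2, 2]]


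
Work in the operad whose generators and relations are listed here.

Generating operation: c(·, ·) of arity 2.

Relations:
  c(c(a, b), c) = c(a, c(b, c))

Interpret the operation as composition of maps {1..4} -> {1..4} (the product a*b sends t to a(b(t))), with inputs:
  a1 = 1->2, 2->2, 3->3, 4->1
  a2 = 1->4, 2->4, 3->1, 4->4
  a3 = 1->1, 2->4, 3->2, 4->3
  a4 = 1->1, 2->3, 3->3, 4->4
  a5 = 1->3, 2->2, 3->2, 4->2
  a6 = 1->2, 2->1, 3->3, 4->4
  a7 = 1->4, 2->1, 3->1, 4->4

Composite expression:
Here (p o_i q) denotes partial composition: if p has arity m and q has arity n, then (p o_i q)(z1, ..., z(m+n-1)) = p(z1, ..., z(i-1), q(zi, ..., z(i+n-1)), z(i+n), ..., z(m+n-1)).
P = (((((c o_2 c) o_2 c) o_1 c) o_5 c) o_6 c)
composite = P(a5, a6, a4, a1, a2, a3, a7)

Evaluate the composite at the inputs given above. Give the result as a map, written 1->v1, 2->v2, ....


1->2, 2->2, 3->2, 4->2

c(a5, a6) = 1->2, 2->3, 3->2, 4->2
c(a4, a1) = 1->3, 2->3, 3->3, 4->1
c(a3, a7) = 1->3, 2->1, 3->1, 4->3
c(a2, c(a3, a7)) = 1->1, 2->4, 3->4, 4->1
c(c(a4, a1), c(a2, c(a3, a7))) = 1->3, 2->1, 3->1, 4->3
c(c(a5, a6), c(c(a4, a1), c(a2, c(a3, a7)))) = 1->2, 2->2, 3->2, 4->2


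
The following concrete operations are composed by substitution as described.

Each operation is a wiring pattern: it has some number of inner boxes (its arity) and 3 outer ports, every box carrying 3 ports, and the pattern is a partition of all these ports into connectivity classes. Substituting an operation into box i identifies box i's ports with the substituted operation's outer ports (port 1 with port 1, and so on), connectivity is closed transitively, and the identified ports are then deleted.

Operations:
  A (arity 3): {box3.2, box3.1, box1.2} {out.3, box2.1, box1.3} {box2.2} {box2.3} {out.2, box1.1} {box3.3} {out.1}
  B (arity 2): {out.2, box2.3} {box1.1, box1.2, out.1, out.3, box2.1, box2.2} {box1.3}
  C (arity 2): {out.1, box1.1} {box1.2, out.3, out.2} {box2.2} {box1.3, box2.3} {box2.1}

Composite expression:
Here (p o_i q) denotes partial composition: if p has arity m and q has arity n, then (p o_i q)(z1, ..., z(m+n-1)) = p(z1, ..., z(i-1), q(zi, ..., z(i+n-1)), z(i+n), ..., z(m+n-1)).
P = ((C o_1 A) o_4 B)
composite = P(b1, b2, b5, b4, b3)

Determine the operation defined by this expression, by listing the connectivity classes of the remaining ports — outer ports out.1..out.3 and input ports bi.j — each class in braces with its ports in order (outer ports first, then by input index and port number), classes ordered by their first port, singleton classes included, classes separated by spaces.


Connectivity passes through glued C-boundaries; trace each wire chain.
after A, the pattern on (b1, b2, b5) reads {out.1} {out.2, b1.1} {out.3, b1.3, b2.1} {b1.2, b5.1, b5.2} {b2.2} {b2.3} {b5.3} (out.j = its outer ports)
after B, the pattern on (b4, b3) reads {out.1, out.3, b3.1, b3.2, b4.1, b4.2} {out.2, b3.3} {b4.3} (out.j = its outer ports)
after C, the pattern on (b1, b2, b5, b4, b3) reads {out.1} {out.2, out.3, b1.1} {b1.2, b5.1, b5.2} {b1.3, b2.1, b3.1, b3.2, b4.1, b4.2} {b2.2} {b2.3} {b3.3} {b4.3} {b5.3} (out.j = its outer ports)

{out.1} {out.2, out.3, b1.1} {b1.2, b5.1, b5.2} {b1.3, b2.1, b3.1, b3.2, b4.1, b4.2} {b2.2} {b2.3} {b3.3} {b4.3} {b5.3}


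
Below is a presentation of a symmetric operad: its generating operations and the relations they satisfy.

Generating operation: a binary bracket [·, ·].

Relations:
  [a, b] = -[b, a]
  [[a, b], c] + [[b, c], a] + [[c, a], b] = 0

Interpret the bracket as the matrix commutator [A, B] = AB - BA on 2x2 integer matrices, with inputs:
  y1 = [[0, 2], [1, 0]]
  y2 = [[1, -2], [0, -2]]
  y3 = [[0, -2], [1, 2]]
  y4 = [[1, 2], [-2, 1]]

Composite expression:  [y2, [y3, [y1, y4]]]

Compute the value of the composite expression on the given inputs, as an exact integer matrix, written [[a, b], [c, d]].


[[24, -72], [36, -24]]

[y1, y4] = [[-6, 0], [0, 6]]
[y3, [y1, y4]] = [[0, -24], [-12, 0]]
[y2, [y3, [y1, y4]]] = [[24, -72], [36, -24]]


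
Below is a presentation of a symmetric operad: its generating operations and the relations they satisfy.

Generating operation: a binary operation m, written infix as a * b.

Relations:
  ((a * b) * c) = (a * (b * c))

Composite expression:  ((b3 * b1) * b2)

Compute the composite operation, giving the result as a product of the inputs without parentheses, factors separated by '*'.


b3 * b1 * b2

The m-tree's shape is irrelevant; the b-reading-order decides.
(b3 * b1) linearizes to b3 * b1
((b3 * b1) * b2) linearizes to b3 * b1 * b2


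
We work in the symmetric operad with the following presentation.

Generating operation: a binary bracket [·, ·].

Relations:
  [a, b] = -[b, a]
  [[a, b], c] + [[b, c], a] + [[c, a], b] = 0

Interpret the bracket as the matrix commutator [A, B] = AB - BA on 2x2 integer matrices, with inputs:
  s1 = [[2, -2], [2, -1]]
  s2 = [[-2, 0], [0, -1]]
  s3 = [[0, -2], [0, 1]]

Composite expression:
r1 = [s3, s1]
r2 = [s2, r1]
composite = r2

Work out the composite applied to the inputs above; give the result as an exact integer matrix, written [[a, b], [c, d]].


[s3, s1] = [[-4, 8], [2, 4]]
[s2, [s3, s1]] = [[0, -8], [2, 0]]

[[0, -8], [2, 0]]


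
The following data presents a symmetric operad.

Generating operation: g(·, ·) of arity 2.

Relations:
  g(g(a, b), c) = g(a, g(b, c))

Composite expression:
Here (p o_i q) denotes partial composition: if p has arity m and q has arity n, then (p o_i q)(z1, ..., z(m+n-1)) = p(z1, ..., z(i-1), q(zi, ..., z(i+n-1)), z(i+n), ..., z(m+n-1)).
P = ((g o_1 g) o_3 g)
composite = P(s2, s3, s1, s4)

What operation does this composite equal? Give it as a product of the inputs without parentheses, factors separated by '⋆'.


s2 ⋆ s3 ⋆ s1 ⋆ s4

Every regrouping of g is equal, so read the s-inputs in written order.
g(s2, s3) spells out as s2 ⋆ s3
g(s1, s4) spells out as s1 ⋆ s4
g(g(s2, s3), g(s1, s4)) spells out as s2 ⋆ s3 ⋆ s1 ⋆ s4


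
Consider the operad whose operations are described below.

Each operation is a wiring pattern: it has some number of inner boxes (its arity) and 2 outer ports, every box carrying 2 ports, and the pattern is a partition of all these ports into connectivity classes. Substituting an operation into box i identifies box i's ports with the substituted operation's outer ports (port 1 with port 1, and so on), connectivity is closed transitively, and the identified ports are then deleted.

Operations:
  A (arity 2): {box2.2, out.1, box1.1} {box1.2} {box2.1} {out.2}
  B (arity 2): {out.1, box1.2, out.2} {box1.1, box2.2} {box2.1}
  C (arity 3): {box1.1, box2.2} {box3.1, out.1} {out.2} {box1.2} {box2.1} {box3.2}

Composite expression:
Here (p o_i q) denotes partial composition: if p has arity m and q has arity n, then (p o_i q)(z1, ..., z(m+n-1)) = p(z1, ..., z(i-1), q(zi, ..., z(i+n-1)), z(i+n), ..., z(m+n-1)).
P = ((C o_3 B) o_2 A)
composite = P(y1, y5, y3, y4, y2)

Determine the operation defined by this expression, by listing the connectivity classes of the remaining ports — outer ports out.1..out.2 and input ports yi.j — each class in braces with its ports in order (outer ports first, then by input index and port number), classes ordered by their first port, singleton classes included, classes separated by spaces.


{out.1, y4.2} {out.2} {y1.1} {y1.2} {y2.1} {y2.2, y4.1} {y3.1} {y3.2, y5.1} {y5.2}

Substituting into C glues patterns; closure does the rest.
stage A: inputs (y5, y3), connectivity {out.1, y3.2, y5.1} {out.2} {y3.1} {y5.2}, out.j its boundary
stage B: inputs (y4, y2), connectivity {out.1, out.2, y4.2} {y2.1} {y2.2, y4.1}, out.j its boundary
stage C: inputs (y1, y5, y3, y4, y2), connectivity {out.1, y4.2} {out.2} {y1.1} {y1.2} {y2.1} {y2.2, y4.1} {y3.1} {y3.2, y5.1} {y5.2}, out.j its boundary


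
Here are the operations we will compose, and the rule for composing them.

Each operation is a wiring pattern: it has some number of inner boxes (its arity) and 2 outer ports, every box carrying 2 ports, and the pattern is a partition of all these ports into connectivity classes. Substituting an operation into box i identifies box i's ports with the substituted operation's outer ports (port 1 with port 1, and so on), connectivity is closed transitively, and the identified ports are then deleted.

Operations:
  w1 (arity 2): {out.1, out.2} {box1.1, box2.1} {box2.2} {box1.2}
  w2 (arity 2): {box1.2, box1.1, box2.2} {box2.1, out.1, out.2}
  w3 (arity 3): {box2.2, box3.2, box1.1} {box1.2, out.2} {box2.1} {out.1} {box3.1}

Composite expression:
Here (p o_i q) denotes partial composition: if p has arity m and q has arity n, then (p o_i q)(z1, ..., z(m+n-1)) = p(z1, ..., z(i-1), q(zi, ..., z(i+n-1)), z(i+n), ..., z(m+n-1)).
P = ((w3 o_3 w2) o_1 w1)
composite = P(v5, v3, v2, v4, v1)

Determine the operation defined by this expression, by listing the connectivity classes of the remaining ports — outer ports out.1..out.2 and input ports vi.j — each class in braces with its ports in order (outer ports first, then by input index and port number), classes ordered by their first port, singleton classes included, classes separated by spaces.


Two ports join when wires chain via w3-identified ports.
the subtree at w1 composes to {out.1, out.2} {v3.1, v5.1} {v3.2} {v5.2} on (v5, v3); out.j = own outer ports
the subtree at w2 composes to {out.1, out.2, v1.1} {v1.2, v4.1, v4.2} on (v4, v1); out.j = own outer ports
the subtree at w3 composes to {out.1} {out.2, v1.1, v2.2} {v1.2, v4.1, v4.2} {v2.1} {v3.1, v5.1} {v3.2} {v5.2} on (v5, v3, v2, v4, v1); out.j = own outer ports

{out.1} {out.2, v1.1, v2.2} {v1.2, v4.1, v4.2} {v2.1} {v3.1, v5.1} {v3.2} {v5.2}
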